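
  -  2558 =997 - 3555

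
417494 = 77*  5422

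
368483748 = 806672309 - 438188561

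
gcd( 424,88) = 8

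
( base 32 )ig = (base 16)250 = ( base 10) 592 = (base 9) 727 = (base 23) 12h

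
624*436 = 272064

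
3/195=1/65 = 0.02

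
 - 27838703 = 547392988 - 575231691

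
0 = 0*77912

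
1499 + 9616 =11115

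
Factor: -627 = -3^1*11^1 * 19^1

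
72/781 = 72/781 = 0.09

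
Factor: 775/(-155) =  - 5^1 = - 5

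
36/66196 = 9/16549 = 0.00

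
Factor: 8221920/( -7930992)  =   - 2^1*5^1 * 7^1*2447^1*165229^( - 1 )  =  -  171290/165229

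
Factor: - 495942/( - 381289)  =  2^1*3^1*82657^1*381289^( - 1)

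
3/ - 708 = -1/236 = -  0.00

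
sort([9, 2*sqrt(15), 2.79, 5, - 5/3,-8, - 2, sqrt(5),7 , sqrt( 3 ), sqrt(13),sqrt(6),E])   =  [  -  8, - 2, - 5/3, sqrt(3 ), sqrt( 5),sqrt ( 6),E, 2.79, sqrt(13) , 5, 7,2*sqrt(15 ),9] 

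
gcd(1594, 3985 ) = 797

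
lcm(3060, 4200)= 214200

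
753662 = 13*57974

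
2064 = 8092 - 6028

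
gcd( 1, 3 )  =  1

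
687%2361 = 687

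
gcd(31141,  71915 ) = 19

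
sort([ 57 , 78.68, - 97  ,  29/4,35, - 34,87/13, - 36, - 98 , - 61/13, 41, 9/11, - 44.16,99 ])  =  [ - 98, - 97, - 44.16,-36, - 34,-61/13,9/11,87/13,29/4, 35,41, 57,78.68,99] 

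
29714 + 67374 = 97088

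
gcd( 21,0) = 21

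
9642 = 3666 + 5976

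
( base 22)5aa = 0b101001011010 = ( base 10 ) 2650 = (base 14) d74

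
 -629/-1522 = 629/1522=0.41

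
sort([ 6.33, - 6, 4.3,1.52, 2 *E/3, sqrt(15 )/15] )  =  [ - 6 , sqrt(15)/15 , 1.52,2*E/3,4.3, 6.33] 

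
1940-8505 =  - 6565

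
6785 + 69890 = 76675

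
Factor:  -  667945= - 5^1*19^1 * 79^1*89^1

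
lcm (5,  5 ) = 5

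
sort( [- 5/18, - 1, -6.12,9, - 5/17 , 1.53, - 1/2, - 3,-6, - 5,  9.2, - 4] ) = [ - 6.12,-6,-5, - 4, - 3 , - 1, - 1/2 , - 5/17, - 5/18,1.53, 9 , 9.2]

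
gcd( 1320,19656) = 24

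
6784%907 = 435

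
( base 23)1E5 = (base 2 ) 1101011000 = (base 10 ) 856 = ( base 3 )1011201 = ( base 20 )22g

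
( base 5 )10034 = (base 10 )644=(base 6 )2552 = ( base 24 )12k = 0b1010000100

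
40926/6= 6821 = 6821.00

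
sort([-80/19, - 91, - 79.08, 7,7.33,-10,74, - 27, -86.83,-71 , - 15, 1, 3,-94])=[ - 94, - 91,  -  86.83,  -  79.08, - 71, - 27,-15,  -  10,-80/19,1, 3, 7,7.33,74] 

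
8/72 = 1/9 = 0.11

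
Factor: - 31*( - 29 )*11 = 11^1 * 29^1 * 31^1=9889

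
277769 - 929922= - 652153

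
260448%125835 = 8778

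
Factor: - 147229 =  - 147229^1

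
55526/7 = 55526/7=7932.29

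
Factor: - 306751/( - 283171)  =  7^( - 2 ) * 23^1*5779^( - 1 )*13337^1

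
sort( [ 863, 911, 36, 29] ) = [ 29, 36,  863, 911 ]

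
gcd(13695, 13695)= 13695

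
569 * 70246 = 39969974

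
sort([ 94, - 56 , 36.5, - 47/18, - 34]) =[- 56,-34, - 47/18,36.5,94]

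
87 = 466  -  379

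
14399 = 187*77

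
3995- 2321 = 1674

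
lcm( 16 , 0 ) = 0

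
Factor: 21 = 3^1 *7^1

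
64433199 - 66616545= - 2183346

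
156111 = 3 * 52037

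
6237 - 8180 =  - 1943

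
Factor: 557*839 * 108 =2^2*3^3*557^1*839^1 = 50470884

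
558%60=18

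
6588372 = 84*78433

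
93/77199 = 31/25733  =  0.00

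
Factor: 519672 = 2^3*3^1*59^1*367^1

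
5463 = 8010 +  - 2547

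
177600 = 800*222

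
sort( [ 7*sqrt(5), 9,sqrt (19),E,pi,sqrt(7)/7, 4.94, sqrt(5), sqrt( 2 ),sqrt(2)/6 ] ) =[ sqrt( 2)/6 , sqrt(7) /7,sqrt ( 2 ),sqrt( 5),E,pi,sqrt( 19),4.94,9, 7*sqrt( 5) ]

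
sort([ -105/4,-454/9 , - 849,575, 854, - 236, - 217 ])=[-849 , - 236, - 217,  -  454/9, - 105/4, 575,854] 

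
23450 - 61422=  - 37972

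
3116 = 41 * 76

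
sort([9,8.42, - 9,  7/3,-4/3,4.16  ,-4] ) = [ - 9,- 4, - 4/3,7/3,4.16, 8.42,9]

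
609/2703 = 203/901=0.23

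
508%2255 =508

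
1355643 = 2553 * 531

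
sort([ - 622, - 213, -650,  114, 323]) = [ -650,- 622,  -  213,  114, 323 ]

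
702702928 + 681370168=1384073096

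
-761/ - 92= 761/92 = 8.27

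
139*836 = 116204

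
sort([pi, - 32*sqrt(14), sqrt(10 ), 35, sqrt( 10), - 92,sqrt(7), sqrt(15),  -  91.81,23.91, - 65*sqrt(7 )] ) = [ - 65*sqrt(7),-32*sqrt ( 14), - 92,-91.81, sqrt(7),pi, sqrt(10),sqrt( 10),sqrt(15), 23.91,35] 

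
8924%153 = 50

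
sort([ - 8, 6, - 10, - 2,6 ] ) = [ - 10, - 8,  -  2,6, 6 ]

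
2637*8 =21096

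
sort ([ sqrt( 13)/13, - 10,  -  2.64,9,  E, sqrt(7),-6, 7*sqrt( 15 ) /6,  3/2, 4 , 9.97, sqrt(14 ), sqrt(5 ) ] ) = [ - 10, - 6, - 2.64, sqrt ( 13) /13, 3/2, sqrt(5),sqrt(7),E, sqrt( 14), 4,7*sqrt( 15)/6, 9, 9.97 ]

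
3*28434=85302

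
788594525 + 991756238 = 1780350763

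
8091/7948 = 1 + 143/7948 = 1.02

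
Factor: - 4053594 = -2^1*3^1*89^1*7591^1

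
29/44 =29/44 = 0.66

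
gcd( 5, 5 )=5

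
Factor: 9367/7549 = 17^1*19^1*29^1*7549^( - 1 ) 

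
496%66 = 34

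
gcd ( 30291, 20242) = 1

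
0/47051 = 0 = 0.00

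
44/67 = 44/67 = 0.66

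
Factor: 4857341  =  4857341^1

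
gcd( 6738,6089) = 1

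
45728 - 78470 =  - 32742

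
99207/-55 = - 99207/55 = - 1803.76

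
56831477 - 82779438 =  - 25947961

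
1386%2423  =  1386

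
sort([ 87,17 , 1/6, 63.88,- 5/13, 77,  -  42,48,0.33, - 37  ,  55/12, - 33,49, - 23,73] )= [-42,- 37,-33, - 23,- 5/13,1/6,0.33,55/12, 17,48,49, 63.88, 73, 77, 87]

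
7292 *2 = 14584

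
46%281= 46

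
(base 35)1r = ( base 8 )76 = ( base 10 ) 62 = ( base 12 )52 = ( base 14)46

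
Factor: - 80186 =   -  2^1*40093^1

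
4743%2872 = 1871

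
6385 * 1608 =10267080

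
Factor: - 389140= - 2^2*5^1*19457^1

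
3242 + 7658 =10900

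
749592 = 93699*8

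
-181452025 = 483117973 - 664569998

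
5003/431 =5003/431 =11.61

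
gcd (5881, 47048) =5881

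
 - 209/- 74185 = 209/74185  =  0.00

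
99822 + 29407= 129229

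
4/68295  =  4/68295 =0.00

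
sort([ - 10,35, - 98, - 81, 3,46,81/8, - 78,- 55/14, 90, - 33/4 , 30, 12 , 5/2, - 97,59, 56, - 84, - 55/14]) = [ - 98, - 97, - 84,- 81, - 78, - 10,- 33/4, - 55/14, - 55/14,5/2,3, 81/8,12,30,35 , 46 , 56, 59,  90 ]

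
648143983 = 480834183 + 167309800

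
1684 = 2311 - 627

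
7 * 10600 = 74200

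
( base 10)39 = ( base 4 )213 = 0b100111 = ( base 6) 103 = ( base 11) 36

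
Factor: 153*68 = 10404 =2^2*3^2 *17^2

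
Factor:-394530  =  -2^1 * 3^1*5^1*13151^1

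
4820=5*964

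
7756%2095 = 1471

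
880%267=79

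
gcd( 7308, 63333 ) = 9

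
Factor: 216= 2^3*3^3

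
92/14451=92/14451 = 0.01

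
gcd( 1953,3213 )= 63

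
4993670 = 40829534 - 35835864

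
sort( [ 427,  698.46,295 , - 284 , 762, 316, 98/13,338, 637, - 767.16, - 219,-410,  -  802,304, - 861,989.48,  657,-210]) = [-861, - 802  , - 767.16, - 410, - 284, - 219,-210,  98/13,  295, 304,  316,338,  427,637, 657,698.46, 762  ,  989.48 ] 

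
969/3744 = 323/1248= 0.26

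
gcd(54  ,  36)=18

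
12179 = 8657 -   -  3522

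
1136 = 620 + 516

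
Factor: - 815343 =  - 3^1*463^1*587^1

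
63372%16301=14469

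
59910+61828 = 121738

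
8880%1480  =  0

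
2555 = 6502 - 3947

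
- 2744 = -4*686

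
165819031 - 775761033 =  -609942002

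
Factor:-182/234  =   - 7/9  =  -3^( - 2 )*7^1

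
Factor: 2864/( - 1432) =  - 2= - 2^1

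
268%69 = 61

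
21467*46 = 987482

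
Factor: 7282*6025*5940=2^3*3^3*5^3*11^2*241^1*331^1= 260611857000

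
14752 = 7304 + 7448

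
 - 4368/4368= -1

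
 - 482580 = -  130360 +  - 352220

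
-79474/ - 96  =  827 + 41/48=827.85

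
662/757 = 662/757 = 0.87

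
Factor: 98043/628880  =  2^(-4)*3^1*5^(-1 )*7^ ( - 1)*11^1*1123^(-1 )  *2971^1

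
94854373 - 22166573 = 72687800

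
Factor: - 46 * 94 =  - 2^2* 23^1*47^1  =  - 4324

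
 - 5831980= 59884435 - 65716415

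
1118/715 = 1 + 31/55  =  1.56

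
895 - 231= 664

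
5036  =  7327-2291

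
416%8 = 0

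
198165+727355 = 925520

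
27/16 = 1 +11/16=1.69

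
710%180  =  170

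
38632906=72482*533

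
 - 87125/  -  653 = 87125/653 = 133.42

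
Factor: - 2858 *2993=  - 2^1 * 41^1 * 73^1*1429^1 =- 8553994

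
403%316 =87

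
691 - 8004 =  - 7313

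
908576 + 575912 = 1484488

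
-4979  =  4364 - 9343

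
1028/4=257 = 257.00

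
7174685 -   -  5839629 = 13014314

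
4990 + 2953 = 7943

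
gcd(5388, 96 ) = 12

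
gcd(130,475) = 5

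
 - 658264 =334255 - 992519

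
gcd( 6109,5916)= 1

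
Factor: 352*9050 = 3185600 = 2^6*5^2 * 11^1*181^1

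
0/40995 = 0 = 0.00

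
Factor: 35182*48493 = 2^1*7^2 * 71^1*359^1*683^1= 1706080726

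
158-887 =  - 729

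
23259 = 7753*3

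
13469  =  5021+8448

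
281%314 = 281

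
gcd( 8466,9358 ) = 2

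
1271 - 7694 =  - 6423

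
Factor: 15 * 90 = 1350 = 2^1* 3^3*5^2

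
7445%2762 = 1921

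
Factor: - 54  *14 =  - 2^2*3^3*7^1  =  - 756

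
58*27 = 1566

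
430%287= 143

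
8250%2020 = 170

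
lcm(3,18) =18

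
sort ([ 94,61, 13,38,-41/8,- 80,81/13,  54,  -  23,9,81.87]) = [-80, - 23, - 41/8, 81/13,9, 13, 38, 54,61,81.87,94 ]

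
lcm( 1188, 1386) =8316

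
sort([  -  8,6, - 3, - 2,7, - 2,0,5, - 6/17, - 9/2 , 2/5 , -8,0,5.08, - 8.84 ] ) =[ -8.84, - 8 ,  -  8, - 9/2  , - 3, - 2,-2, - 6/17,0, 0, 2/5,5, 5.08,6,7]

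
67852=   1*67852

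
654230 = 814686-160456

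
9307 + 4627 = 13934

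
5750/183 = 31+ 77/183 = 31.42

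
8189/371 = 22 +27/371 = 22.07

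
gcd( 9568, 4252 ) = 4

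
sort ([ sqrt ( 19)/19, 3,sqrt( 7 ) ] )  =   [sqrt(19 )/19,  sqrt( 7),3] 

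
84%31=22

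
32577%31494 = 1083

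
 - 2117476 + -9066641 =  - 11184117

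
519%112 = 71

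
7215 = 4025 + 3190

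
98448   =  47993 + 50455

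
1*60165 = 60165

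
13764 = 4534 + 9230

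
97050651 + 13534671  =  110585322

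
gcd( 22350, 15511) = 1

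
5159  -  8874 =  - 3715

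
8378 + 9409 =17787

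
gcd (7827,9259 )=1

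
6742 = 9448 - 2706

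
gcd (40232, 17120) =856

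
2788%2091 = 697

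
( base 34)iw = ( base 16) 284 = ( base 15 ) 2ce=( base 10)644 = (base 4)22010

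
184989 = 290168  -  105179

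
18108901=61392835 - 43283934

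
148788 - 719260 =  - 570472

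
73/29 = 2 + 15/29 = 2.52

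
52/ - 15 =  - 52/15 = -  3.47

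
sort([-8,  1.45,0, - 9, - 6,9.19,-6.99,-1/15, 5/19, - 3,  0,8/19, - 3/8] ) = [  -  9,-8,-6.99, - 6,-3, - 3/8, - 1/15,  0,  0 , 5/19,8/19,1.45, 9.19]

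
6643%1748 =1399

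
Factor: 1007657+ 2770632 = 3778289  =  223^1* 16943^1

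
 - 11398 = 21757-33155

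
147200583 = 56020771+91179812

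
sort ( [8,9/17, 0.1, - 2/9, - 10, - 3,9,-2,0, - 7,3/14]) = [ - 10, - 7, - 3, - 2,-2/9,0, 0.1,3/14, 9/17,  8,9]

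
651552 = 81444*8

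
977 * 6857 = 6699289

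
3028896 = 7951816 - 4922920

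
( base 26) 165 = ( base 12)599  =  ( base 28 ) 11p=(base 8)1505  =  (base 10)837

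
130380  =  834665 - 704285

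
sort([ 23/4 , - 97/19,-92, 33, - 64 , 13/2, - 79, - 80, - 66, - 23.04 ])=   [ - 92, - 80,  -  79, - 66, - 64 , - 23.04, - 97/19, 23/4,13/2, 33] 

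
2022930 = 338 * 5985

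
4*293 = 1172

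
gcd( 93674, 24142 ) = 2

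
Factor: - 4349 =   -  4349^1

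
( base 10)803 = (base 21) 1H5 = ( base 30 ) qn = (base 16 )323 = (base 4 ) 30203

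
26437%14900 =11537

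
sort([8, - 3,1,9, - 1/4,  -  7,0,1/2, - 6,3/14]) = [ - 7,  -  6, - 3, - 1/4,0,3/14,1/2, 1,8, 9]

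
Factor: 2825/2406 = 2^( - 1)*3^ (  -  1)*5^2 * 113^1*401^( - 1)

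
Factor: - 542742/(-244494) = 3^(-1 )* 47^(-1 )*313^1   =  313/141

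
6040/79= 76 + 36/79= 76.46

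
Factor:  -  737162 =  - 2^1*19^2*1021^1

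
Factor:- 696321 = -3^2*77369^1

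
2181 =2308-127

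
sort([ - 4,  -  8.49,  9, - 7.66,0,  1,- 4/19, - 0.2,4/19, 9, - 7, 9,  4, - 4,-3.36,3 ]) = [ - 8.49, - 7.66,-7, - 4, - 4, - 3.36, - 4/19,  -  0.2,0 , 4/19,  1,3, 4, 9, 9,9]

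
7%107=7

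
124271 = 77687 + 46584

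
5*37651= 188255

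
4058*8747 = 35495326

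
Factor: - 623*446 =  - 2^1*7^1*89^1*223^1 = - 277858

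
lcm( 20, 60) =60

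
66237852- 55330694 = 10907158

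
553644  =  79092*7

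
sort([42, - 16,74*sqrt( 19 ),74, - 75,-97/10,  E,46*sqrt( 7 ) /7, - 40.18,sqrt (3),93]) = [  -  75,  -  40.18,  -  16 , - 97/10, sqrt(3 ),  E, 46*sqrt( 7)/7,42,74, 93,  74*sqrt( 19 )] 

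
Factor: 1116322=2^1*17^1* 32833^1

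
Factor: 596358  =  2^1*3^2*7^1*4733^1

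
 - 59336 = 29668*( - 2)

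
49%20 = 9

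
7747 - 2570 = 5177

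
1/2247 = 1/2247 = 0.00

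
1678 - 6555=-4877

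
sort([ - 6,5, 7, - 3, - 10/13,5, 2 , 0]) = [ - 6, - 3,-10/13, 0, 2, 5, 5, 7]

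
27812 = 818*34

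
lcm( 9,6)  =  18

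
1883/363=1883/363 = 5.19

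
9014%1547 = 1279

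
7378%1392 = 418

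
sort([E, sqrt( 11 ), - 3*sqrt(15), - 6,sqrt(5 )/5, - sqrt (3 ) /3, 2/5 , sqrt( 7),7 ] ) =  [ - 3 * sqrt( 15 ), - 6, - sqrt(3)/3,  2/5,sqrt (5)/5, sqrt (7), E,  sqrt( 11 ), 7] 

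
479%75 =29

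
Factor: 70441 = 7^1*29^1*347^1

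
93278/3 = 31092 + 2/3=31092.67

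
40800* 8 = 326400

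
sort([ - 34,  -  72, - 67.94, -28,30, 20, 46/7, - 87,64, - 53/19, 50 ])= [-87,-72, - 67.94, - 34 , - 28, - 53/19,46/7, 20,  30, 50,64] 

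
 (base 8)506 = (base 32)a6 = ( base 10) 326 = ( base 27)c2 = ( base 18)102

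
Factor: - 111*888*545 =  - 53719560 = -2^3*3^2*5^1*37^2*109^1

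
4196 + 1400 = 5596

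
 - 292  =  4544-4836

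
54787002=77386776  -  22599774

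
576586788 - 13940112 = 562646676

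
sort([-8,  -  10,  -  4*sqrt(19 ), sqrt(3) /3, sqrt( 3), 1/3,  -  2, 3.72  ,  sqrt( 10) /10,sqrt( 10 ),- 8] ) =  [ - 4*sqrt(19),-10, - 8, - 8,-2,sqrt( 10)/10,  1/3,sqrt( 3 ) /3,sqrt( 3 ),sqrt( 10 ),3.72 ]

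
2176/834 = 1088/417 = 2.61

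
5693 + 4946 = 10639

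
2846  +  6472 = 9318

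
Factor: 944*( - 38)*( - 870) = 2^6*3^1*5^1 *19^1*29^1*59^1 = 31208640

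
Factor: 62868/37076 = 3^1*13^1*23^(-1)  =  39/23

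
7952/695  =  7952/695= 11.44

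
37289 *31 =1155959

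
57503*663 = 38124489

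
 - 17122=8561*( - 2 )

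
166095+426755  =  592850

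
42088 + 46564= 88652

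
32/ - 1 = - 32+0/1 = - 32.00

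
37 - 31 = 6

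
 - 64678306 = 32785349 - 97463655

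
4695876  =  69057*68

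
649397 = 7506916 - 6857519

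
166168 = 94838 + 71330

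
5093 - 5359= - 266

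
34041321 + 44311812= 78353133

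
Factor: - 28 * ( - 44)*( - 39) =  - 2^4*3^1 * 7^1 * 11^1*13^1 = - 48048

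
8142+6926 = 15068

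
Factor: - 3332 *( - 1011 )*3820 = 2^4 * 3^1 * 5^1 * 7^2 * 17^1*191^1*337^1  =  12868250640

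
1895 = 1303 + 592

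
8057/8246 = 1151/1178 = 0.98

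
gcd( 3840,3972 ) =12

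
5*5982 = 29910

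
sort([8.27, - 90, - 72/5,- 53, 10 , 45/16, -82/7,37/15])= [- 90,-53, - 72/5, - 82/7, 37/15, 45/16, 8.27,10 ]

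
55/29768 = 55/29768 = 0.00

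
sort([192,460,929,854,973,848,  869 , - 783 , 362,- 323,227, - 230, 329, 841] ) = [ - 783, - 323,  -  230, 192,  227,329,362,460,841,848,854, 869,929,973] 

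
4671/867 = 5+112/289 = 5.39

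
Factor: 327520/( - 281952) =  - 3^( - 2)*5^1*11^(  -  1)*23^1=- 115/99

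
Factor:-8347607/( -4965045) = 3^( - 1)*5^( - 1 )*37^1*191^( - 1)*1733^( - 1 )*225611^1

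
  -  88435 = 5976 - 94411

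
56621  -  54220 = 2401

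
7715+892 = 8607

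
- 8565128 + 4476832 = -4088296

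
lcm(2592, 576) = 5184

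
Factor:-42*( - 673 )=2^1*3^1*7^1*673^1= 28266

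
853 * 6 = 5118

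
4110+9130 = 13240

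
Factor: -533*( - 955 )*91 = 46320365 = 5^1 * 7^1* 13^2*41^1*191^1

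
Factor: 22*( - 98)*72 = - 2^5*3^2 * 7^2*11^1 = - 155232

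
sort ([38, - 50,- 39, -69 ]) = [ - 69, - 50, - 39,  38]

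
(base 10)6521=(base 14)253b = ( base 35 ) 5bb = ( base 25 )AAL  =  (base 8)14571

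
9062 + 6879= 15941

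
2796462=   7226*387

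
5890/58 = 101 +16/29 =101.55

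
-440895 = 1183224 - 1624119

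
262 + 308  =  570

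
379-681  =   - 302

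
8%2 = 0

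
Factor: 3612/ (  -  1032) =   -  2^( - 1)*7^1 = - 7/2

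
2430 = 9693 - 7263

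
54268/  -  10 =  -5427 + 1/5 = -5426.80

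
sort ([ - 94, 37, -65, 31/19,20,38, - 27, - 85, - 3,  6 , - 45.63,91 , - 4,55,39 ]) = [ - 94, - 85,- 65, - 45.63,-27,-4,  -  3,  31/19, 6,20,37,38,39,55,91 ] 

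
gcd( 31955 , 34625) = 5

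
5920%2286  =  1348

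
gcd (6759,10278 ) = 9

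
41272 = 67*616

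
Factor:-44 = - 2^2*11^1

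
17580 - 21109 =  - 3529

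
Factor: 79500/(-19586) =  - 39750/9793 = - 2^1 * 3^1 * 5^3*7^ ( - 1 ) *53^1*1399^( - 1) 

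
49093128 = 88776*553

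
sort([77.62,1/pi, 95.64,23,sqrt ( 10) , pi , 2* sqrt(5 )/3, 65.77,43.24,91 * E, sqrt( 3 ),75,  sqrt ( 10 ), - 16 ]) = [ - 16,  1/pi,2 * sqrt(5) /3, sqrt( 3), pi,sqrt( 10),sqrt(10 ), 23, 43.24,  65.77 , 75,77.62, 95.64, 91*E] 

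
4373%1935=503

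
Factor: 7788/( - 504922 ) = -2^1*3^1 *389^( - 1 ) = -6/389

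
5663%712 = 679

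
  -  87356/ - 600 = 145+89/150 = 145.59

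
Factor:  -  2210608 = -2^4*138163^1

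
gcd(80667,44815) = 8963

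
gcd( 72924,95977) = 1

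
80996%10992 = 4052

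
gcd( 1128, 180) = 12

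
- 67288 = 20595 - 87883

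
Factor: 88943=29^1*3067^1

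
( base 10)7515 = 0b1110101011011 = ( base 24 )d13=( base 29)8R4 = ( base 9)11270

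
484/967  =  484/967  =  0.50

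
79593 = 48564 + 31029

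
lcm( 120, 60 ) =120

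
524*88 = 46112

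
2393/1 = 2393= 2393.00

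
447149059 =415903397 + 31245662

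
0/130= 0 =0.00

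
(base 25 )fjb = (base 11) 7455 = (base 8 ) 23205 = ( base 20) 14D1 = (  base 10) 9861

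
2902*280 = 812560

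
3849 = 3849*1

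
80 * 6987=558960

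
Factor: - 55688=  - 2^3*6961^1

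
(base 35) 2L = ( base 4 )1123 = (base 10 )91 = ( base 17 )56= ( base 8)133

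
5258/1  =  5258= 5258.00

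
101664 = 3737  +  97927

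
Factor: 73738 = 2^1*7^1*23^1*229^1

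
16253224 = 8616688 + 7636536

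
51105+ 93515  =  144620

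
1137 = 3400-2263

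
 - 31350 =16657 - 48007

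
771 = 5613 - 4842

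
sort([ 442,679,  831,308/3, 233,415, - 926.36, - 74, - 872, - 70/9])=[ - 926.36, - 872, - 74 , - 70/9, 308/3,233,415,442,679,831] 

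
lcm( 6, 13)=78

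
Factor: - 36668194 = - 2^1 *1021^1*17957^1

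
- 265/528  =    -  1+263/528 = - 0.50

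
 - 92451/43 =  - 2151 + 42/43 = - 2150.02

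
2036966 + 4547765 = 6584731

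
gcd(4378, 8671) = 1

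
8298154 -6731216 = 1566938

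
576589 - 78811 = 497778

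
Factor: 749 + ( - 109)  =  2^7 * 5^1 = 640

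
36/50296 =9/12574=0.00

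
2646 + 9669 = 12315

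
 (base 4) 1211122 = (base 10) 6490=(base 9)8811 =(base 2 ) 1100101011010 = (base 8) 14532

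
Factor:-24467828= -2^2*7^1*11^1*17^1*4673^1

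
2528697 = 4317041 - 1788344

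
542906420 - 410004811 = 132901609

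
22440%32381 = 22440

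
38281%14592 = 9097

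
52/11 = 52/11 = 4.73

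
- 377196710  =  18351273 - 395547983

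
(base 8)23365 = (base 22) kd7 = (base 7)41035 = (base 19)18bh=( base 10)9973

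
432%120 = 72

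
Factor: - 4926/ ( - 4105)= 2^1*3^1*5^( - 1 )=6/5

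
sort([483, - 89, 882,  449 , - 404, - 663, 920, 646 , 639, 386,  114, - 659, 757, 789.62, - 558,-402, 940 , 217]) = [ - 663,  -  659, - 558, - 404, - 402 , - 89,114, 217, 386, 449,483, 639 , 646, 757, 789.62, 882,920 , 940]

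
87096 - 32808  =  54288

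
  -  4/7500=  - 1 + 1874/1875 = - 0.00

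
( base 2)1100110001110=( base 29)7mh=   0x198e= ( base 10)6542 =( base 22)DB8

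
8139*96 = 781344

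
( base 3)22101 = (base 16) e2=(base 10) 226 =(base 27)8A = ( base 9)271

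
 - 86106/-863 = 86106/863 = 99.78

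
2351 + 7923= 10274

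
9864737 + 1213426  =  11078163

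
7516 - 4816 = 2700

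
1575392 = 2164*728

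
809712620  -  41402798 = 768309822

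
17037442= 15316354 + 1721088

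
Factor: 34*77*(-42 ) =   -  109956 = -2^2*3^1*7^2* 11^1*17^1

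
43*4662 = 200466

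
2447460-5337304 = -2889844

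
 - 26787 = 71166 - 97953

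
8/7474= 4/3737 = 0.00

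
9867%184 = 115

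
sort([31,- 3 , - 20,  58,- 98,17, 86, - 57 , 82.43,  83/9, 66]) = [-98, - 57 , - 20,-3, 83/9, 17, 31,58, 66 , 82.43,86 ]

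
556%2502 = 556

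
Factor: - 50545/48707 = - 55/53 =-5^1*11^1*53^( -1) 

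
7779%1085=184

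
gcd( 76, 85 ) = 1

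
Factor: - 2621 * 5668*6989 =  - 103827381892 = - 2^2*13^1*29^1*109^1*241^1*2621^1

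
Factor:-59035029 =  - 3^1*389^1*50587^1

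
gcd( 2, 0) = 2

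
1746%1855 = 1746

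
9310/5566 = 1 + 1872/2783 = 1.67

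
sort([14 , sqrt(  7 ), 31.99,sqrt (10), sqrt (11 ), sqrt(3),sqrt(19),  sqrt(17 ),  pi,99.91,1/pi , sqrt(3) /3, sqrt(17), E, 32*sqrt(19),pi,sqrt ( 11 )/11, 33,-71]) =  [  -  71,sqrt(11 ) /11,1/pi,sqrt(3 ) /3, sqrt(3), sqrt(7 ),  E,pi,  pi , sqrt( 10),sqrt ( 11),sqrt(17) , sqrt( 17),sqrt( 19),14,31.99, 33,99.91,32*sqrt(19) ]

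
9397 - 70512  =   - 61115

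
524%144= 92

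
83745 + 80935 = 164680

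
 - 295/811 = -295/811 = - 0.36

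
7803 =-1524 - - 9327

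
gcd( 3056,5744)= 16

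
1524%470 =114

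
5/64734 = 5/64734 = 0.00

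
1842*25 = 46050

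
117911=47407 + 70504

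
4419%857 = 134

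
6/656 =3/328  =  0.01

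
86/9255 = 86/9255 = 0.01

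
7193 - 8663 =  - 1470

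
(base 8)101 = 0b1000001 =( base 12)55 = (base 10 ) 65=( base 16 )41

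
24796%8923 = 6950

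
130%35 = 25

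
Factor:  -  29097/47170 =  - 549/890 = - 2^( - 1)*3^2 * 5^( - 1) * 61^1*89^( - 1) 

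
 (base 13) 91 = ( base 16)76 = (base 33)3j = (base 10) 118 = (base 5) 433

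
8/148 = 2/37 = 0.05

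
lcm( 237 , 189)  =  14931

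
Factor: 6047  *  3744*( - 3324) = - 2^7*3^3 * 13^1*277^1*6047^1 = -  75255253632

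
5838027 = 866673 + 4971354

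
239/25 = 9 + 14/25 = 9.56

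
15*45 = 675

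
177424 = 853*208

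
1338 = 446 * 3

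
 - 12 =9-21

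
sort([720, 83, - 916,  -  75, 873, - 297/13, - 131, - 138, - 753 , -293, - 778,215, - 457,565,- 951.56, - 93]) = [ - 951.56, - 916, - 778,  -  753, - 457, - 293 , - 138,  -  131, - 93, - 75, - 297/13,83, 215,  565, 720,873 ]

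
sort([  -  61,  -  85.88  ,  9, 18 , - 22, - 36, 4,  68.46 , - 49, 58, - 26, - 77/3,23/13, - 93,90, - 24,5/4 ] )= [ - 93, - 85.88, - 61, - 49, - 36, - 26,  -  77/3, - 24, - 22, 5/4, 23/13,  4, 9, 18, 58, 68.46,  90]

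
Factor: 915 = 3^1*5^1*  61^1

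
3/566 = 3/566 = 0.01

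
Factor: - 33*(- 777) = 3^2*7^1*11^1*37^1 = 25641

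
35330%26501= 8829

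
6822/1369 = 6822/1369 = 4.98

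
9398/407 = 23 + 1/11 =23.09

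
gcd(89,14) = 1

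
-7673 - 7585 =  - 15258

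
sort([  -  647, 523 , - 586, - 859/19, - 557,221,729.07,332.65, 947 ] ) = [ - 647, - 586,- 557,-859/19, 221, 332.65,523,729.07, 947 ]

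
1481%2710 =1481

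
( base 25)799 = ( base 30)53J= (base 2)1001000000001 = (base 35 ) 3QO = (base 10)4609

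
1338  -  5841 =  - 4503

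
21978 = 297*74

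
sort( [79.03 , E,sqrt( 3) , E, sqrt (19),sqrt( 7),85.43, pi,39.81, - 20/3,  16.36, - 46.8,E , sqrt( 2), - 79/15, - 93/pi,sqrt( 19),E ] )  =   [ - 46.8, - 93/pi, - 20/3, - 79/15,sqrt(2), sqrt(3), sqrt( 7) , E,E,E,  E,pi, sqrt( 19 ),sqrt( 19 ),16.36,  39.81,79.03, 85.43]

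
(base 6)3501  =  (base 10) 829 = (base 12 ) 591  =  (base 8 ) 1475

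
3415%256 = 87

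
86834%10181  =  5386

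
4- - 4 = 8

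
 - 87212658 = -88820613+1607955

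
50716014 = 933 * 54358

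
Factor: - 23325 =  - 3^1*5^2*311^1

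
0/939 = 0 = 0.00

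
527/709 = 527/709 = 0.74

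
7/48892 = 7/48892 = 0.00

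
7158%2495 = 2168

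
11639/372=31+107/372 = 31.29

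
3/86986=3/86986 = 0.00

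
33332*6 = 199992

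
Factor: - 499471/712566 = - 2^( - 1)*3^(  -  2 )*7^1*31^ (-1) *1277^( - 1)* 71353^1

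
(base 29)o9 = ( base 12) 4a9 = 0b1011000001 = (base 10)705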